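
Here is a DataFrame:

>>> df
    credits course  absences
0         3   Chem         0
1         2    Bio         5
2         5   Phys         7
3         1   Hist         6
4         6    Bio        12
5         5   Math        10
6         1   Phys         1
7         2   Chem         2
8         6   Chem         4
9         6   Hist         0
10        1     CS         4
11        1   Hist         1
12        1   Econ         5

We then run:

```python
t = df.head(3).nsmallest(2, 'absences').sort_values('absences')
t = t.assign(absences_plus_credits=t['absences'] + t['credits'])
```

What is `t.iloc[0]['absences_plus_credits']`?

3

take first 3 rows:
   credits course  absences
0        3   Chem         0
1        2    Bio         5
2        5   Phys         7
take 2 rows with smallest absences:
   credits course  absences
0        3   Chem         0
1        2    Bio         5
sort by absences:
   credits course  absences
0        3   Chem         0
1        2    Bio         5
add column absences_plus_credits = t['absences'] + t['credits']:
   credits course  absences  absences_plus_credits
0        3   Chem         0                      3
1        2    Bio         5                      7
Reading off the value at position 0, column 'absences_plus_credits', we get 3.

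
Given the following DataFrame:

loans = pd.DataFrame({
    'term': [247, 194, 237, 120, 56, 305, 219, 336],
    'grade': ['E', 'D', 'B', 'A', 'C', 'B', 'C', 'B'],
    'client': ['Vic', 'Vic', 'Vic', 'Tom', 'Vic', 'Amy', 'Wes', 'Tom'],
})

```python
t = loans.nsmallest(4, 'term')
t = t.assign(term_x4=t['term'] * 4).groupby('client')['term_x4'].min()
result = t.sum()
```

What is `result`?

1580

take 4 rows with smallest term:
   term grade client
4    56     C    Vic
3   120     A    Tom
1   194     D    Vic
6   219     C    Wes
add column term_x4 = t['term'] * 4:
   term grade client  term_x4
4    56     C    Vic      224
3   120     A    Tom      480
1   194     D    Vic      776
6   219     C    Wes      876
group by client, min of term_x4:
client
Tom    480
Vic    224
Wes    876
Name: term_x4, dtype: int64
Taking the sum of the resulting series gives 1580.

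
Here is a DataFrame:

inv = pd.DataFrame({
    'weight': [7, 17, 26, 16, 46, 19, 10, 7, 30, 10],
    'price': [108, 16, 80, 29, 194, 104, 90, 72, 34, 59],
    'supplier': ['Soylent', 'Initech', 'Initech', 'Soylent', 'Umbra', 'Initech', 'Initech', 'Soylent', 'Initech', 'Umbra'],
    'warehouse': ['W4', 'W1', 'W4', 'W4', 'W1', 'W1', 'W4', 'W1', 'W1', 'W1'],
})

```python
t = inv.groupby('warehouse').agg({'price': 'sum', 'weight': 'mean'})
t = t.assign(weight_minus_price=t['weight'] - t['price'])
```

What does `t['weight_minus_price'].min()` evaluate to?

group by warehouse: sum(price), mean(weight):
           price  weight
warehouse               
W1           479   21.50
W4           307   14.75
add column weight_minus_price = t['weight'] - t['price']:
           price  weight  weight_minus_price
warehouse                                   
W1           479   21.50             -457.50
W4           307   14.75             -292.25
min of column 'weight_minus_price' → -457.5

-457.5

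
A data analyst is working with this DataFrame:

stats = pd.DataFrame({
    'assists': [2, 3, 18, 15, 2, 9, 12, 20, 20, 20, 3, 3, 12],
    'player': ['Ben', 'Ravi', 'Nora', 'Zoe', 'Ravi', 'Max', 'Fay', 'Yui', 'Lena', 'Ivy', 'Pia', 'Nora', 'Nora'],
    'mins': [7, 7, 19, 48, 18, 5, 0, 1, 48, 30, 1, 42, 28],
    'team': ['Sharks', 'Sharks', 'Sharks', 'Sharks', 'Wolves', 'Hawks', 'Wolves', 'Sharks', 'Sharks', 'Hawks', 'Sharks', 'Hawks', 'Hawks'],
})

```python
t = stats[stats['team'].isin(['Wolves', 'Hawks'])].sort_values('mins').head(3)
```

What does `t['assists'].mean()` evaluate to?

filter rows where team in ['Wolves', 'Hawks']:
    assists player  mins    team
4         2   Ravi    18  Wolves
5         9    Max     5   Hawks
6        12    Fay     0  Wolves
9        20    Ivy    30   Hawks
11        3   Nora    42   Hawks
12       12   Nora    28   Hawks
sort by mins:
    assists player  mins    team
6        12    Fay     0  Wolves
5         9    Max     5   Hawks
4         2   Ravi    18  Wolves
12       12   Nora    28   Hawks
9        20    Ivy    30   Hawks
11        3   Nora    42   Hawks
take first 3 rows:
   assists player  mins    team
6       12    Fay     0  Wolves
5        9    Max     5   Hawks
4        2   Ravi    18  Wolves
Hence 7.66666666667.

7.66666666667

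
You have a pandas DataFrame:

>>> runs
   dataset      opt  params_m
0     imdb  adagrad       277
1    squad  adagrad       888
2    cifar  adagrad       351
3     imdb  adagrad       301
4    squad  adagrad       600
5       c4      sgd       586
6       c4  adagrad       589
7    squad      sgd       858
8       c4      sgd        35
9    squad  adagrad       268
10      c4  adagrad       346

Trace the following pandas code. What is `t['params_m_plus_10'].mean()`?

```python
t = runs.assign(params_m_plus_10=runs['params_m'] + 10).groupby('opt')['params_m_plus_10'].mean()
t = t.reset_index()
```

add column params_m_plus_10 = runs['params_m'] + 10:
   dataset      opt  params_m  params_m_plus_10
0     imdb  adagrad       277               287
1    squad  adagrad       888               898
2    cifar  adagrad       351               361
3     imdb  adagrad       301               311
4    squad  adagrad       600               610
5       c4      sgd       586               596
6       c4  adagrad       589               599
7    squad      sgd       858               868
8       c4      sgd        35                45
9    squad  adagrad       268               278
10      c4  adagrad       346               356
group by opt, mean of params_m_plus_10:
opt
adagrad    462.5
sgd        503.0
Name: params_m_plus_10, dtype: float64
reset_index():
       opt  params_m_plus_10
0  adagrad             462.5
1      sgd             503.0
The mean of column 'params_m_plus_10' is 482.75.

482.75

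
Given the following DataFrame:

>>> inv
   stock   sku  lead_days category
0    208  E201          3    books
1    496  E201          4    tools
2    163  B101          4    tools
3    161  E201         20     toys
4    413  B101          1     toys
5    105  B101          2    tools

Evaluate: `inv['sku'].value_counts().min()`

3

value_counts of sku:
sku
E201    3
B101    3
Name: count, dtype: int64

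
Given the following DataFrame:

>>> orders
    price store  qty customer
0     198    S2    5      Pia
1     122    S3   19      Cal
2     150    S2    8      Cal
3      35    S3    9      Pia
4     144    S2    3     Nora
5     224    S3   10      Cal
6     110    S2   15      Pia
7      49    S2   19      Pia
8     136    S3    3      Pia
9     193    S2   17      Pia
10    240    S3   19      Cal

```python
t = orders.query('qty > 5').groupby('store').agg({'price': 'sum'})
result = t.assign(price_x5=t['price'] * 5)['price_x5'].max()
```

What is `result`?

3105

filter rows where qty > 5:
    price store  qty customer
1     122    S3   19      Cal
2     150    S2    8      Cal
3      35    S3    9      Pia
5     224    S3   10      Cal
6     110    S2   15      Pia
7      49    S2   19      Pia
9     193    S2   17      Pia
10    240    S3   19      Cal
group by store, sum of price:
       price
store       
S2       502
S3       621
add column price_x5 = t['price'] * 5:
       price  price_x5
store                 
S2       502      2510
S3       621      3105
Reading off the max of column 'price_x5', we get 3105.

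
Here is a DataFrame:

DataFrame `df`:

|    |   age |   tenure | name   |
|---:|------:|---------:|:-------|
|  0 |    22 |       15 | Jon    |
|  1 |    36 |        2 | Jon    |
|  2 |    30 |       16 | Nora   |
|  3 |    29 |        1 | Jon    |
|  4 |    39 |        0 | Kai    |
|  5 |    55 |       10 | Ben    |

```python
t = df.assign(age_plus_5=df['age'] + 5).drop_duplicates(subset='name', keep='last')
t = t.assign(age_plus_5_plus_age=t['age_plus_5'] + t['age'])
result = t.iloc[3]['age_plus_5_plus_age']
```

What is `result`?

115

add column age_plus_5 = df['age'] + 5:
   age  tenure  name  age_plus_5
0   22      15   Jon          27
1   36       2   Jon          41
2   30      16  Nora          35
3   29       1   Jon          34
4   39       0   Kai          44
5   55      10   Ben          60
drop duplicate name (keep=last):
   age  tenure  name  age_plus_5
2   30      16  Nora          35
3   29       1   Jon          34
4   39       0   Kai          44
5   55      10   Ben          60
add column age_plus_5_plus_age = t['age_plus_5'] + t['age']:
   age  tenure  name  age_plus_5  age_plus_5_plus_age
2   30      16  Nora          35                   65
3   29       1   Jon          34                   63
4   39       0   Kai          44                   83
5   55      10   Ben          60                  115
Hence 115.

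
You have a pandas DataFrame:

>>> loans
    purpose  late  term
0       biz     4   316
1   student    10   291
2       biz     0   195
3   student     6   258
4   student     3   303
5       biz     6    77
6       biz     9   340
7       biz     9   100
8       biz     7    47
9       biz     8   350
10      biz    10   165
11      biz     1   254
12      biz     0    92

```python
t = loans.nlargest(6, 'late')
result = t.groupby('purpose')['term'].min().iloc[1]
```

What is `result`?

take 6 rows with largest late:
    purpose  late  term
1   student    10   291
10      biz    10   165
6       biz     9   340
7       biz     9   100
9       biz     8   350
8       biz     7    47
group by purpose, min of term:
purpose
biz         47
student    291
Name: term, dtype: int64
Finally, value at position 1 = 291.

291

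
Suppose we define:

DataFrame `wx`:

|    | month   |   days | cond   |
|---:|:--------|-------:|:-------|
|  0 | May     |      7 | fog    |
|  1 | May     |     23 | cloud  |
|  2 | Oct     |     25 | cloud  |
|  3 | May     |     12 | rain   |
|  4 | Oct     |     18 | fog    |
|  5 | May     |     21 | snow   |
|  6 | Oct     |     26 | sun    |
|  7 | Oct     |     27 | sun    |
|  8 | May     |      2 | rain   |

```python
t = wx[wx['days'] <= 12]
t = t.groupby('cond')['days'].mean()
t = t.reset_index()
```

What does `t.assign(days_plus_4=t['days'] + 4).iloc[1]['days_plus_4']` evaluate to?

11.0

filter rows where days <= 12:
  month  days  cond
0   May     7   fog
3   May    12  rain
8   May     2  rain
group by cond, mean of days:
cond
fog     7.0
rain    7.0
Name: days, dtype: float64
reset_index():
   cond  days
0   fog   7.0
1  rain   7.0
add column days_plus_4 = t['days'] + 4:
   cond  days  days_plus_4
0   fog   7.0         11.0
1  rain   7.0         11.0
Taking the value at position 1, column 'days_plus_4' gives 11.0.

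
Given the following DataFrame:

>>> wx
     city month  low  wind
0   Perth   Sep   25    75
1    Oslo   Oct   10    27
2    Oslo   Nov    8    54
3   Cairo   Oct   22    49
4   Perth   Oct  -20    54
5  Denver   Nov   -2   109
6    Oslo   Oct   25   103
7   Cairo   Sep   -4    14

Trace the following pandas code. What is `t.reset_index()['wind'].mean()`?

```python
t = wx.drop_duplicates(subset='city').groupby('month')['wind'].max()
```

drop duplicate city (keep=first):
     city month  low  wind
0   Perth   Sep   25    75
1    Oslo   Oct   10    27
3   Cairo   Oct   22    49
5  Denver   Nov   -2   109
group by month, max of wind:
month
Nov    109
Oct     49
Sep     75
Name: wind, dtype: int64
reset_index():
  month  wind
0   Nov   109
1   Oct    49
2   Sep    75
Then the mean of column 'wind': 77.6666666667

77.6666666667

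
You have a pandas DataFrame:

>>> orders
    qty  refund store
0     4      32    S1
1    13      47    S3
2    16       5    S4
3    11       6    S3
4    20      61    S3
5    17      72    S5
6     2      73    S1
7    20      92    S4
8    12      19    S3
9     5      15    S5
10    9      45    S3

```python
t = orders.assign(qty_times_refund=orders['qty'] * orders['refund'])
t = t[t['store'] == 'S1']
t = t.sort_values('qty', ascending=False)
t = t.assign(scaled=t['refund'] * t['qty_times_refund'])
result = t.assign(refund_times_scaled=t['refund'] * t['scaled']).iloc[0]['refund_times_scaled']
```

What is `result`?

131072

add column qty_times_refund = orders['qty'] * orders['refund']:
    qty  refund store  qty_times_refund
0     4      32    S1               128
1    13      47    S3               611
2    16       5    S4                80
3    11       6    S3                66
4    20      61    S3              1220
5    17      72    S5              1224
6     2      73    S1               146
7    20      92    S4              1840
8    12      19    S3               228
9     5      15    S5                75
10    9      45    S3               405
filter rows where store == 'S1':
   qty  refund store  qty_times_refund
0    4      32    S1               128
6    2      73    S1               146
sort by qty descending:
   qty  refund store  qty_times_refund
0    4      32    S1               128
6    2      73    S1               146
add column scaled = t['refund'] * t['qty_times_refund']:
   qty  refund store  qty_times_refund  scaled
0    4      32    S1               128    4096
6    2      73    S1               146   10658
add column refund_times_scaled = t['refund'] * t['scaled']:
   qty  refund store  qty_times_refund  scaled  refund_times_scaled
0    4      32    S1               128    4096               131072
6    2      73    S1               146   10658               778034
The value at position 0, column 'refund_times_scaled' is 131072.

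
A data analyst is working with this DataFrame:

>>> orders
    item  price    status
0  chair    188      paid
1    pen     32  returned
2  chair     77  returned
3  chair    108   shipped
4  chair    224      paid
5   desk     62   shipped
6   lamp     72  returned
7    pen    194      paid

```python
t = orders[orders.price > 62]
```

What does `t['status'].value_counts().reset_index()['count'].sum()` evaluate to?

filter rows where price > 62:
    item  price    status
0  chair    188      paid
2  chair     77  returned
3  chair    108   shipped
4  chair    224      paid
6   lamp     72  returned
7    pen    194      paid
value_counts of status:
status
paid        3
returned    2
shipped     1
Name: count, dtype: int64
reset_index():
     status  count
0      paid      3
1  returned      2
2   shipped      1
Then the sum of column 'count': 6

6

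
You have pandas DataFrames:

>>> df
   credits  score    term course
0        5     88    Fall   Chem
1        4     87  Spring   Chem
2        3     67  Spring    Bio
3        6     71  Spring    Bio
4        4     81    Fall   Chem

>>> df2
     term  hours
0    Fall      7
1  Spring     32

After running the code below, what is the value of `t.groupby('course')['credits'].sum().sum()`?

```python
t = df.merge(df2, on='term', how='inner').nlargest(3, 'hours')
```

13

merge on 'term' (how='inner') → 5 rows:
   credits  score    term course  hours
0        5     88    Fall   Chem      7
1        4     87  Spring   Chem     32
2        3     67  Spring    Bio     32
3        6     71  Spring    Bio     32
4        4     81    Fall   Chem      7
take 3 rows with largest hours:
   credits  score    term course  hours
1        4     87  Spring   Chem     32
2        3     67  Spring    Bio     32
3        6     71  Spring    Bio     32
group by course, sum of credits:
course
Bio     9
Chem    4
Name: credits, dtype: int64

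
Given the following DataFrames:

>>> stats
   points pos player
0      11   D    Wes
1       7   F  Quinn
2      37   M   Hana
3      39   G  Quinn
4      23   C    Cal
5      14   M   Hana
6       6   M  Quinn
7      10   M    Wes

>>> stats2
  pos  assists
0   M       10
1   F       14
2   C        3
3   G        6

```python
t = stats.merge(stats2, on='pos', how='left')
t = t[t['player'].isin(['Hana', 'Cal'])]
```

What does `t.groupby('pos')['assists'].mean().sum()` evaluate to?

13.0

merge on 'pos' (how='left') → 8 rows:
   points pos player  assists
0      11   D    Wes      NaN
1       7   F  Quinn     14.0
2      37   M   Hana     10.0
3      39   G  Quinn      6.0
4      23   C    Cal      3.0
5      14   M   Hana     10.0
6       6   M  Quinn     10.0
7      10   M    Wes     10.0
filter rows where player in ['Hana', 'Cal']:
   points pos player  assists
2      37   M   Hana     10.0
4      23   C    Cal      3.0
5      14   M   Hana     10.0
group by pos, mean of assists:
pos
C     3.0
M    10.0
Name: assists, dtype: float64
Finally, sum of the resulting series = 13.0.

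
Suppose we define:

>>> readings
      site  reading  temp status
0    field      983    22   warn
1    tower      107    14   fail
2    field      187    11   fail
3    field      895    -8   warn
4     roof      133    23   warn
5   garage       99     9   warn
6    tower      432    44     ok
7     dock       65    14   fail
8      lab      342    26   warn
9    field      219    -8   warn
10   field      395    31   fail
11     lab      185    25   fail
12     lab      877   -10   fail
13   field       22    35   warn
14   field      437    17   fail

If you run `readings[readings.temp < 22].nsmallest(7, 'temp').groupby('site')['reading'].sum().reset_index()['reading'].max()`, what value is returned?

filter rows where temp < 22:
      site  reading  temp status
1    tower      107    14   fail
2    field      187    11   fail
3    field      895    -8   warn
5   garage       99     9   warn
7     dock       65    14   fail
9    field      219    -8   warn
12     lab      877   -10   fail
14   field      437    17   fail
take 7 rows with smallest temp:
      site  reading  temp status
12     lab      877   -10   fail
3    field      895    -8   warn
9    field      219    -8   warn
5   garage       99     9   warn
2    field      187    11   fail
1    tower      107    14   fail
7     dock       65    14   fail
group by site, sum of reading:
site
dock        65
field     1301
garage      99
lab        877
tower      107
Name: reading, dtype: int64
reset_index():
     site  reading
0    dock       65
1   field     1301
2  garage       99
3     lab      877
4   tower      107

1301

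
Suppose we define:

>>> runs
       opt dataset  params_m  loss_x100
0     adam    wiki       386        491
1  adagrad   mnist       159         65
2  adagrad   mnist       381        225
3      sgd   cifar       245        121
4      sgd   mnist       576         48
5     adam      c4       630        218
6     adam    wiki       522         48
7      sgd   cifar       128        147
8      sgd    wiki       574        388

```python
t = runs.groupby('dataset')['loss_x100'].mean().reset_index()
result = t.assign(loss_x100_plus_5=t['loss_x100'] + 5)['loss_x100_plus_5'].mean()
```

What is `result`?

198.416666667

group by dataset, mean of loss_x100:
dataset
c4       218.000000
cifar    134.000000
mnist    112.666667
wiki     309.000000
Name: loss_x100, dtype: float64
reset_index():
  dataset   loss_x100
0      c4  218.000000
1   cifar  134.000000
2   mnist  112.666667
3    wiki  309.000000
add column loss_x100_plus_5 = t['loss_x100'] + 5:
  dataset   loss_x100  loss_x100_plus_5
0      c4  218.000000        223.000000
1   cifar  134.000000        139.000000
2   mnist  112.666667        117.666667
3    wiki  309.000000        314.000000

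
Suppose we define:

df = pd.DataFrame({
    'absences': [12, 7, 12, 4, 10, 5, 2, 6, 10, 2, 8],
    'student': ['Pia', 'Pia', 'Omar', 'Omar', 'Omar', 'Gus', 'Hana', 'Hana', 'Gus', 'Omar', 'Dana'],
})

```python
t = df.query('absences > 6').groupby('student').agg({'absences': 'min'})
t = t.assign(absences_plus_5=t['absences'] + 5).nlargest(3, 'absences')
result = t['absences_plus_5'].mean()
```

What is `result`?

14.3333333333

filter rows where absences > 6:
    absences student
0         12     Pia
1          7     Pia
2         12    Omar
4         10    Omar
8         10     Gus
10         8    Dana
group by student, min of absences:
         absences
student          
Dana            8
Gus            10
Omar           10
Pia             7
add column absences_plus_5 = t['absences'] + 5:
         absences  absences_plus_5
student                           
Dana            8               13
Gus            10               15
Omar           10               15
Pia             7               12
take 3 rows with largest absences:
         absences  absences_plus_5
student                           
Gus            10               15
Omar           10               15
Dana            8               13
The mean of column 'absences_plus_5' is 14.3333333333.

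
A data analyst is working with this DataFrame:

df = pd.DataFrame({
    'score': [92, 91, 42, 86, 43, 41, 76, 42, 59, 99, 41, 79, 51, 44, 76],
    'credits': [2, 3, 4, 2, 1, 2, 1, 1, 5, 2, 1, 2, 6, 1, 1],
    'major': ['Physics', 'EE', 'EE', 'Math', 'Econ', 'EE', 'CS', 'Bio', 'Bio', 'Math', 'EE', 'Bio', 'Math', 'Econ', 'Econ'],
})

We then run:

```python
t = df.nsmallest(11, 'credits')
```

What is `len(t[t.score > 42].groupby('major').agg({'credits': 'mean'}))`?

5

take 11 rows with smallest credits:
    score  credits    major
4      43        1     Econ
6      76        1       CS
7      42        1      Bio
10     41        1       EE
13     44        1     Econ
14     76        1     Econ
0      92        2  Physics
3      86        2     Math
5      41        2       EE
9      99        2     Math
11     79        2      Bio
filter rows where score > 42:
    score  credits    major
4      43        1     Econ
6      76        1       CS
13     44        1     Econ
14     76        1     Econ
0      92        2  Physics
3      86        2     Math
9      99        2     Math
11     79        2      Bio
group by major, mean of credits:
         credits
major           
Bio          2.0
CS           1.0
Econ         1.0
Math         2.0
Physics      2.0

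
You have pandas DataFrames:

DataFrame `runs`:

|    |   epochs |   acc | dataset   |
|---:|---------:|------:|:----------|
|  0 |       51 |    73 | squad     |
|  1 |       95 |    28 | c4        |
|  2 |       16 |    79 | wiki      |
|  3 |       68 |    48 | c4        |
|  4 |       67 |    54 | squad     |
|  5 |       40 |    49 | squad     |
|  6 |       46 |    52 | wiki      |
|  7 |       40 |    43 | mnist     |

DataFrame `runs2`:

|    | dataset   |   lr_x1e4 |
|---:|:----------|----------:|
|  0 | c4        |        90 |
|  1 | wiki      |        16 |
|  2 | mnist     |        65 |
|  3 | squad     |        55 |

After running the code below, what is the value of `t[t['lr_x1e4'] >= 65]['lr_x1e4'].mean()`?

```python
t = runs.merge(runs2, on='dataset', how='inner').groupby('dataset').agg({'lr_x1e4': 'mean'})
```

merge on 'dataset' (how='inner') → 8 rows:
   epochs  acc dataset  lr_x1e4
0      51   73   squad       55
1      95   28      c4       90
2      16   79    wiki       16
3      68   48      c4       90
4      67   54   squad       55
5      40   49   squad       55
6      46   52    wiki       16
7      40   43   mnist       65
group by dataset, mean of lr_x1e4:
         lr_x1e4
dataset         
c4          90.0
mnist       65.0
squad       55.0
wiki        16.0
filter rows where lr_x1e4 >= 65:
         lr_x1e4
dataset         
c4          90.0
mnist       65.0
So mean() = 77.5.

77.5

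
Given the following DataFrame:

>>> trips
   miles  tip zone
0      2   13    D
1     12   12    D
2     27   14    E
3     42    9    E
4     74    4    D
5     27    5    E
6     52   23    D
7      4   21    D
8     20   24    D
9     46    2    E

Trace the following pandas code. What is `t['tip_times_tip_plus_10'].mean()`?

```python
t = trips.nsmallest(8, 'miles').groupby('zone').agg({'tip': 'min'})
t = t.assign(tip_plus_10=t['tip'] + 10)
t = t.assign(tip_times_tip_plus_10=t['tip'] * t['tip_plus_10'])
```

take 8 rows with smallest miles:
   miles  tip zone
0      2   13    D
7      4   21    D
1     12   12    D
8     20   24    D
2     27   14    E
5     27    5    E
3     42    9    E
9     46    2    E
group by zone, min of tip:
      tip
zone     
D      12
E       2
add column tip_plus_10 = t['tip'] + 10:
      tip  tip_plus_10
zone                  
D      12           22
E       2           12
add column tip_times_tip_plus_10 = t['tip'] * t['tip_plus_10']:
      tip  tip_plus_10  tip_times_tip_plus_10
zone                                         
D      12           22                    264
E       2           12                     24

144.0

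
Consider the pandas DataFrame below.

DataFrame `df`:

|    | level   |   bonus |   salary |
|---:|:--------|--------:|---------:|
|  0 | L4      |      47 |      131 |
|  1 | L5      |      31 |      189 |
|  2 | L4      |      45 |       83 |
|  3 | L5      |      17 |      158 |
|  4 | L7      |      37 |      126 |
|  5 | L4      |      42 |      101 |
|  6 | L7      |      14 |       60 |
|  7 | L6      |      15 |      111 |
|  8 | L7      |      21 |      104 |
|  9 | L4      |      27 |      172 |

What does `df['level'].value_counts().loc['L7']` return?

3

value_counts of level:
level
L4    4
L7    3
L5    2
L6    1
Name: count, dtype: int64
Finally, value at index 'L7' = 3.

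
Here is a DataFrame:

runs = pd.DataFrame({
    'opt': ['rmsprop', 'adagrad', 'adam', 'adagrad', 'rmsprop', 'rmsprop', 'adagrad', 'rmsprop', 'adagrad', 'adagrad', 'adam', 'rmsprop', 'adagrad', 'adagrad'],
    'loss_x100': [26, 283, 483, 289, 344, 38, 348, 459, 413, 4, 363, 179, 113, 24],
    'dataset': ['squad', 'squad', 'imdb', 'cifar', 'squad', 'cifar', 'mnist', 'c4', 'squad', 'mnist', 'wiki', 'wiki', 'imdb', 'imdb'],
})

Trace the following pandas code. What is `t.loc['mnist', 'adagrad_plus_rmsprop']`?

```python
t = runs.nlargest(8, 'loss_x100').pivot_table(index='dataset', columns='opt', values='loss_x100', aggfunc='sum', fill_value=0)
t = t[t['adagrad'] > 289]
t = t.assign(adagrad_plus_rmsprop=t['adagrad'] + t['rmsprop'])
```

take 8 rows with largest loss_x100:
        opt  loss_x100 dataset
2      adam        483    imdb
7   rmsprop        459      c4
8   adagrad        413   squad
10     adam        363    wiki
6   adagrad        348   mnist
4   rmsprop        344   squad
3   adagrad        289   cifar
1   adagrad        283   squad
pivot: rows=dataset, cols=opt, sum(loss_x100):
opt      adagrad  adam  rmsprop
dataset                        
c4             0     0      459
cifar        289     0        0
imdb           0   483        0
mnist        348     0        0
squad        696     0      344
wiki           0   363        0
filter rows where adagrad > 289:
opt      adagrad  adam  rmsprop
dataset                        
mnist        348     0        0
squad        696     0      344
add column adagrad_plus_rmsprop = t['adagrad'] + t['rmsprop']:
opt      adagrad  adam  rmsprop  adagrad_plus_rmsprop
dataset                                              
mnist        348     0        0                   348
squad        696     0      344                  1040
Reading off the value at row 'mnist', column 'adagrad_plus_rmsprop', we get 348.

348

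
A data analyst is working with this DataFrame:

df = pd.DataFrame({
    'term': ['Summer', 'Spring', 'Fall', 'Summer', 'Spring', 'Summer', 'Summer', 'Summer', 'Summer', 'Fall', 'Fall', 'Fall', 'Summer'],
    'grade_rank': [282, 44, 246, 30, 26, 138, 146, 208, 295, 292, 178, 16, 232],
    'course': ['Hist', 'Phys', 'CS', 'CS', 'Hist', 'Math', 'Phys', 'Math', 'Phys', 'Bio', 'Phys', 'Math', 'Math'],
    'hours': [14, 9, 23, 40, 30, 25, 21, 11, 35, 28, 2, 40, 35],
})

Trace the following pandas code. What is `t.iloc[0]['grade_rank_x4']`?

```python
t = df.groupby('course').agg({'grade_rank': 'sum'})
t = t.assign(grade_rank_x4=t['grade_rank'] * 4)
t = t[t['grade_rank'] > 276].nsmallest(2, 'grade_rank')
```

group by course, sum of grade_rank:
        grade_rank
course            
Bio            292
CS             276
Hist           308
Math           594
Phys           663
add column grade_rank_x4 = t['grade_rank'] * 4:
        grade_rank  grade_rank_x4
course                           
Bio            292           1168
CS             276           1104
Hist           308           1232
Math           594           2376
Phys           663           2652
filter rows where grade_rank > 276:
        grade_rank  grade_rank_x4
course                           
Bio            292           1168
Hist           308           1232
Math           594           2376
Phys           663           2652
take 2 rows with smallest grade_rank:
        grade_rank  grade_rank_x4
course                           
Bio            292           1168
Hist           308           1232
Taking the value at position 0, column 'grade_rank_x4' gives 1168.

1168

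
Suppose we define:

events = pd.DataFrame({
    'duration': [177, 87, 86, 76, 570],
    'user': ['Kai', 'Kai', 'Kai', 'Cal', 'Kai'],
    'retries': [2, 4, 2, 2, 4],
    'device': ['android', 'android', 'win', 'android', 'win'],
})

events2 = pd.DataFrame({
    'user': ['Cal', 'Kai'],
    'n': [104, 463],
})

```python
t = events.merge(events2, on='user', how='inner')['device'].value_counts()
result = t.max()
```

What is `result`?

merge on 'user' (how='inner') → 5 rows:
   duration user  retries   device    n
0       177  Kai        2  android  463
1        87  Kai        4  android  463
2        86  Kai        2      win  463
3        76  Cal        2  android  104
4       570  Kai        4      win  463
value_counts of device:
device
android    3
win        2
Name: count, dtype: int64
Hence 3.

3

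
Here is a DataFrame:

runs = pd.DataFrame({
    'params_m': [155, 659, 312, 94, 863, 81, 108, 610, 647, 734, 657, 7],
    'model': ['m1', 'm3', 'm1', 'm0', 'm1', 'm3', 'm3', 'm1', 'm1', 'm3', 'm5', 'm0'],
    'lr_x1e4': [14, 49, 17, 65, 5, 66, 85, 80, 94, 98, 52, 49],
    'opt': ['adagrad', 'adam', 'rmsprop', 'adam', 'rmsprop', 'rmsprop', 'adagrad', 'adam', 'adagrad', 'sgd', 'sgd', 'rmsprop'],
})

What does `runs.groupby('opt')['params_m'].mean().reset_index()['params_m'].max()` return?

group by opt, mean of params_m:
opt
adagrad    303.333333
adam       454.333333
rmsprop    315.750000
sgd        695.500000
Name: params_m, dtype: float64
reset_index():
       opt    params_m
0  adagrad  303.333333
1     adam  454.333333
2  rmsprop  315.750000
3      sgd  695.500000
Then the max of column 'params_m': 695.5

695.5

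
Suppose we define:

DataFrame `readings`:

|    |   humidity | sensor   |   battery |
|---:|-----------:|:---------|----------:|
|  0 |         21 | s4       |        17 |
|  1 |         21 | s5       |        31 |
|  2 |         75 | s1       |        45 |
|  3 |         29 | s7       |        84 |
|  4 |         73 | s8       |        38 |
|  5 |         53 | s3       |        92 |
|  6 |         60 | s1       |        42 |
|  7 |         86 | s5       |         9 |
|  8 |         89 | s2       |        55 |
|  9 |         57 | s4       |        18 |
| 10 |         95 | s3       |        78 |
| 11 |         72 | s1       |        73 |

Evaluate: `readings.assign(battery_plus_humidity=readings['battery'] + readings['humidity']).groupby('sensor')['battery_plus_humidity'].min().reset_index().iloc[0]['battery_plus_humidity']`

add column battery_plus_humidity = readings['battery'] + readings['humidity']:
    humidity sensor  battery  battery_plus_humidity
0         21     s4       17                     38
1         21     s5       31                     52
2         75     s1       45                    120
3         29     s7       84                    113
4         73     s8       38                    111
5         53     s3       92                    145
6         60     s1       42                    102
7         86     s5        9                     95
8         89     s2       55                    144
9         57     s4       18                     75
10        95     s3       78                    173
11        72     s1       73                    145
group by sensor, min of battery_plus_humidity:
sensor
s1    102
s2    144
s3    145
s4     38
s5     52
s7    113
s8    111
Name: battery_plus_humidity, dtype: int64
reset_index():
  sensor  battery_plus_humidity
0     s1                    102
1     s2                    144
2     s3                    145
3     s4                     38
4     s5                     52
5     s7                    113
6     s8                    111
value at position 0, column 'battery_plus_humidity' → 102

102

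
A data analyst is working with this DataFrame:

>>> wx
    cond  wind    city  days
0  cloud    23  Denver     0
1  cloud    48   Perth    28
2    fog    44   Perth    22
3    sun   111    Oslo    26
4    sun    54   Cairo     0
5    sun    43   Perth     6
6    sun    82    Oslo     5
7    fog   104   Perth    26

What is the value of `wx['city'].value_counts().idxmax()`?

value_counts of city:
city
Perth     4
Oslo      2
Denver    1
Cairo     1
Name: count, dtype: int64
Hence Perth.

Perth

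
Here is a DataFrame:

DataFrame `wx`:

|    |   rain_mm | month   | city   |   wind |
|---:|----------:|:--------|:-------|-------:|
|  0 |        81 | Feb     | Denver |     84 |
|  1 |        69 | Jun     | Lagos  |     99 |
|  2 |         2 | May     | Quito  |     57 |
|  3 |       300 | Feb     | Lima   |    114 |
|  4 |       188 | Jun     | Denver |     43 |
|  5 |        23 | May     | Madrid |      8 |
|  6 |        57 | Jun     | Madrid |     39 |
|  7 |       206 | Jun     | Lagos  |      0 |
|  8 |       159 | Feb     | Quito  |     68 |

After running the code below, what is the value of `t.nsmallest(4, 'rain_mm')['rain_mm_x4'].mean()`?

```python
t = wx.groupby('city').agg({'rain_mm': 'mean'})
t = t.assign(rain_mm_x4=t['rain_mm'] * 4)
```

392.5

group by city, mean of rain_mm:
        rain_mm
city           
Denver    134.5
Lagos     137.5
Lima      300.0
Madrid     40.0
Quito      80.5
add column rain_mm_x4 = t['rain_mm'] * 4:
        rain_mm  rain_mm_x4
city                       
Denver    134.5       538.0
Lagos     137.5       550.0
Lima      300.0      1200.0
Madrid     40.0       160.0
Quito      80.5       322.0
take 4 rows with smallest rain_mm:
        rain_mm  rain_mm_x4
city                       
Madrid     40.0       160.0
Quito      80.5       322.0
Denver    134.5       538.0
Lagos     137.5       550.0
Taking the mean of column 'rain_mm_x4' gives 392.5.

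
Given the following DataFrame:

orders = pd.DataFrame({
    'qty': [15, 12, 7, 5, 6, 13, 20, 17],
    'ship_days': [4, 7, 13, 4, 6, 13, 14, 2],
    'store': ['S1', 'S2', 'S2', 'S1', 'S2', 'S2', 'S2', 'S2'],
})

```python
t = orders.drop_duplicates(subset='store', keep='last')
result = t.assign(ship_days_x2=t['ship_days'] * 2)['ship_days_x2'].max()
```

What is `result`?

drop duplicate store (keep=last):
   qty  ship_days store
3    5          4    S1
7   17          2    S2
add column ship_days_x2 = t['ship_days'] * 2:
   qty  ship_days store  ship_days_x2
3    5          4    S1             8
7   17          2    S2             4

8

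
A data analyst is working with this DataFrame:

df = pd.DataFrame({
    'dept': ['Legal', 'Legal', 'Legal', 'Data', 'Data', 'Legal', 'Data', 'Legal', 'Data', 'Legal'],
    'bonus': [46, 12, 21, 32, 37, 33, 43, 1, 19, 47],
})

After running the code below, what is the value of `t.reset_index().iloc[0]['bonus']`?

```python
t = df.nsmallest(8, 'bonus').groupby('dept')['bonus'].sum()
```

131

take 8 rows with smallest bonus:
    dept  bonus
7  Legal      1
1  Legal     12
8   Data     19
2  Legal     21
3   Data     32
5  Legal     33
4   Data     37
6   Data     43
group by dept, sum of bonus:
dept
Data     131
Legal     67
Name: bonus, dtype: int64
reset_index():
    dept  bonus
0   Data    131
1  Legal     67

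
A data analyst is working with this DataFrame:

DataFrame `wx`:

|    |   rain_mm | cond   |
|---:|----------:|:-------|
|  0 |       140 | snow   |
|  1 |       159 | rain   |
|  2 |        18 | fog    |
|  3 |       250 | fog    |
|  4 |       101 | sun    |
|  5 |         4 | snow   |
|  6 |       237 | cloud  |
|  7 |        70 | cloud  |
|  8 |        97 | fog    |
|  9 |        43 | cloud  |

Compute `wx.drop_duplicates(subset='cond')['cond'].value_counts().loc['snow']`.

drop duplicate cond (keep=first):
   rain_mm   cond
0      140   snow
1      159   rain
2       18    fog
4      101    sun
6      237  cloud
value_counts of cond:
cond
snow     1
rain     1
fog      1
sun      1
cloud    1
Name: count, dtype: int64

1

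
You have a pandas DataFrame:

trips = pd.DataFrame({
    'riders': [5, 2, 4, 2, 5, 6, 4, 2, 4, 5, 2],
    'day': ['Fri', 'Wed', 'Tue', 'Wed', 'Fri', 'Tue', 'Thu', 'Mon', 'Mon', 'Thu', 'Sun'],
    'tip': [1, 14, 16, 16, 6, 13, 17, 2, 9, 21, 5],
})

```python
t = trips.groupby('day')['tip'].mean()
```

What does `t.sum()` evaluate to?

group by day, mean of tip:
day
Fri     3.5
Mon     5.5
Sun     5.0
Thu    19.0
Tue    14.5
Wed    15.0
Name: tip, dtype: float64
So sum() = 62.5.

62.5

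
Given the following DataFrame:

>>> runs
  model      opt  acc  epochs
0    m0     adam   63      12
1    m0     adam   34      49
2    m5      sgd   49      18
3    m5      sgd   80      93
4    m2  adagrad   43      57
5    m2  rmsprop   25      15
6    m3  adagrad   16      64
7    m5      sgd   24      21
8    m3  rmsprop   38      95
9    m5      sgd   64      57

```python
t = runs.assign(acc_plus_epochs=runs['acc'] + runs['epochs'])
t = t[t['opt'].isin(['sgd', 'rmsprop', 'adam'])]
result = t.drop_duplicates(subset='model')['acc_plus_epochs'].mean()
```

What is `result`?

78.75

add column acc_plus_epochs = runs['acc'] + runs['epochs']:
  model      opt  acc  epochs  acc_plus_epochs
0    m0     adam   63      12               75
1    m0     adam   34      49               83
2    m5      sgd   49      18               67
3    m5      sgd   80      93              173
4    m2  adagrad   43      57              100
5    m2  rmsprop   25      15               40
6    m3  adagrad   16      64               80
7    m5      sgd   24      21               45
8    m3  rmsprop   38      95              133
9    m5      sgd   64      57              121
filter rows where opt in ['sgd', 'rmsprop', 'adam']:
  model      opt  acc  epochs  acc_plus_epochs
0    m0     adam   63      12               75
1    m0     adam   34      49               83
2    m5      sgd   49      18               67
3    m5      sgd   80      93              173
5    m2  rmsprop   25      15               40
7    m5      sgd   24      21               45
8    m3  rmsprop   38      95              133
9    m5      sgd   64      57              121
drop duplicate model (keep=first):
  model      opt  acc  epochs  acc_plus_epochs
0    m0     adam   63      12               75
2    m5      sgd   49      18               67
5    m2  rmsprop   25      15               40
8    m3  rmsprop   38      95              133
The mean of column 'acc_plus_epochs' is 78.75.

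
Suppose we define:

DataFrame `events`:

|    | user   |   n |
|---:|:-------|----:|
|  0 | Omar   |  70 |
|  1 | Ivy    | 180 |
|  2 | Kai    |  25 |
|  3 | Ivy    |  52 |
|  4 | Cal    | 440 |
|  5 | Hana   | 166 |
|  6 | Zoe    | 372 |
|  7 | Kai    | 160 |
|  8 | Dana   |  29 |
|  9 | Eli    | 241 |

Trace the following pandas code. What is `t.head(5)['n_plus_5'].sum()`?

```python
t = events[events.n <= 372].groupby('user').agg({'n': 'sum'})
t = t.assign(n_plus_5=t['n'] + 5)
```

filter rows where n <= 372:
   user    n
0  Omar   70
1   Ivy  180
2   Kai   25
3   Ivy   52
5  Hana  166
6   Zoe  372
7   Kai  160
8  Dana   29
9   Eli  241
group by user, sum of n:
        n
user     
Dana   29
Eli   241
Hana  166
Ivy   232
Kai   185
Omar   70
Zoe   372
add column n_plus_5 = t['n'] + 5:
        n  n_plus_5
user               
Dana   29        34
Eli   241       246
Hana  166       171
Ivy   232       237
Kai   185       190
Omar   70        75
Zoe   372       377
take first 5 rows:
        n  n_plus_5
user               
Dana   29        34
Eli   241       246
Hana  166       171
Ivy   232       237
Kai   185       190

878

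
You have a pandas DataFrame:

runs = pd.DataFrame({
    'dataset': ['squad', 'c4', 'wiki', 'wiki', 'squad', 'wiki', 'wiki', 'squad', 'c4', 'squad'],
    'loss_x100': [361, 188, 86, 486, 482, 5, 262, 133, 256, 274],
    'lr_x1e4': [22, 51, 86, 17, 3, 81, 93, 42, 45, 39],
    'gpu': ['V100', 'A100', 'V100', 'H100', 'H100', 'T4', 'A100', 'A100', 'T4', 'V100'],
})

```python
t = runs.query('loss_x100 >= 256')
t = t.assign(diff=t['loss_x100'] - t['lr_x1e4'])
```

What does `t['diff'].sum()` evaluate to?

1902

filter rows where loss_x100 >= 256:
  dataset  loss_x100  lr_x1e4   gpu
0   squad        361       22  V100
3    wiki        486       17  H100
4   squad        482        3  H100
6    wiki        262       93  A100
8      c4        256       45    T4
9   squad        274       39  V100
add column diff = t['loss_x100'] - t['lr_x1e4']:
  dataset  loss_x100  lr_x1e4   gpu  diff
0   squad        361       22  V100   339
3    wiki        486       17  H100   469
4   squad        482        3  H100   479
6    wiki        262       93  A100   169
8      c4        256       45    T4   211
9   squad        274       39  V100   235
Then the sum of column 'diff': 1902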